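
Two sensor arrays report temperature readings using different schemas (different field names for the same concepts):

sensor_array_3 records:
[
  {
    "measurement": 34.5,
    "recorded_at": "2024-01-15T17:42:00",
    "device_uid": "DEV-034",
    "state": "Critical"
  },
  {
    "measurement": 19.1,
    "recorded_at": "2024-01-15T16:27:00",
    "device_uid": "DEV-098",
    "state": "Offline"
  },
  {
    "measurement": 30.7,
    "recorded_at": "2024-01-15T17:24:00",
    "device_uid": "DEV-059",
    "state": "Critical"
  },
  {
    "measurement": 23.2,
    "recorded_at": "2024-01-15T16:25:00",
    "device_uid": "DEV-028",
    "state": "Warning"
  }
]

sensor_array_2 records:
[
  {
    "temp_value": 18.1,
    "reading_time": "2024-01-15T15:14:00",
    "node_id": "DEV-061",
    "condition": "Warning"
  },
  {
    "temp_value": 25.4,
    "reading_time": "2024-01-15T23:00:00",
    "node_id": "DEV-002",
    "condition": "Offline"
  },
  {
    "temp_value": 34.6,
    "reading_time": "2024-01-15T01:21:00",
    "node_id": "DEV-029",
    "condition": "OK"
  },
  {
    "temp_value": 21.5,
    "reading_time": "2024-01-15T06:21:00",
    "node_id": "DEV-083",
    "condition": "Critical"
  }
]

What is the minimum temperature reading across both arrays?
18.1

Schema mapping: "measurement" (sensor_array_3) = "temp_value" (sensor_array_2) = temperature reading

Minimum in sensor_array_3: 19.1
Minimum in sensor_array_2: 18.1

Overall minimum: min(19.1, 18.1) = 18.1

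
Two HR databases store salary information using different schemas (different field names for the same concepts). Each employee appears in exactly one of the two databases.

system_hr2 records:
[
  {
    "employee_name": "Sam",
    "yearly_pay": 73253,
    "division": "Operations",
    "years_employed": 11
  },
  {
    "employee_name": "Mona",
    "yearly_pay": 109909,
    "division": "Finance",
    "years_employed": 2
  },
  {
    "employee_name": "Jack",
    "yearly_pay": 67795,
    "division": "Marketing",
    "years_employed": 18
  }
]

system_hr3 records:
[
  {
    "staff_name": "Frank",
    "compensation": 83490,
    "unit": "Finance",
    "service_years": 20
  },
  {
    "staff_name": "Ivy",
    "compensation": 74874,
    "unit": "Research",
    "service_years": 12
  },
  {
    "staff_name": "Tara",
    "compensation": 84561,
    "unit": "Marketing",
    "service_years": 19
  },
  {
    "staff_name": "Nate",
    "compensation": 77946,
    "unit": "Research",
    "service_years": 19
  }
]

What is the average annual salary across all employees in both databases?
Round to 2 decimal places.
81689.71

Schema mapping: "yearly_pay" (system_hr2) = "compensation" (system_hr3) = annual salary

All salaries: [73253, 109909, 67795, 83490, 74874, 84561, 77946]
Sum: 571828
Count: 7
Average: 571828 / 7 = 81689.71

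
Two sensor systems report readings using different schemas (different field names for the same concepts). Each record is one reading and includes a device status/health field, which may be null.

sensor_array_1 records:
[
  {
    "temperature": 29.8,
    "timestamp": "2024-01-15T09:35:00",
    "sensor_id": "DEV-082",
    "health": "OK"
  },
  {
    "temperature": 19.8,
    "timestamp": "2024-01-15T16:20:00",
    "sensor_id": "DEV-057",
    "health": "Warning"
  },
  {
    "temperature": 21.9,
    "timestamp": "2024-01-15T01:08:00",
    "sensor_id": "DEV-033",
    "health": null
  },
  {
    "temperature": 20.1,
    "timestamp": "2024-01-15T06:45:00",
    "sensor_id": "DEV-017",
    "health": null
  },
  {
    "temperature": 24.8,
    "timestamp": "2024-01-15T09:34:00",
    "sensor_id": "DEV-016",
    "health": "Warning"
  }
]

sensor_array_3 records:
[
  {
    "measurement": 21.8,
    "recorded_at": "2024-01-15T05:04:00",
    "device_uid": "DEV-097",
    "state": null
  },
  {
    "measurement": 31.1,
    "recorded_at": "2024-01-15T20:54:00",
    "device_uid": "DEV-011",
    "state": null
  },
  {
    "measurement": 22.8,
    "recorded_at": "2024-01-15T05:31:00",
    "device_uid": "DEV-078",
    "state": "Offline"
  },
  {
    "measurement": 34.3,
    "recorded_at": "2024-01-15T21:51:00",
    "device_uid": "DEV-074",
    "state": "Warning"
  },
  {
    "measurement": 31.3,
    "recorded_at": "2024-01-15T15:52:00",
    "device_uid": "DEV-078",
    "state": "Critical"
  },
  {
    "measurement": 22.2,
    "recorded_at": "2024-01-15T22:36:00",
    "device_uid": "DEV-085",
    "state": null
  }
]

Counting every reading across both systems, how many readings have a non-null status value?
6

Schema mapping: "health" (sensor_array_1) = "state" (sensor_array_3) = status

Non-null in sensor_array_1: 3
Non-null in sensor_array_3: 3

Total non-null: 3 + 3 = 6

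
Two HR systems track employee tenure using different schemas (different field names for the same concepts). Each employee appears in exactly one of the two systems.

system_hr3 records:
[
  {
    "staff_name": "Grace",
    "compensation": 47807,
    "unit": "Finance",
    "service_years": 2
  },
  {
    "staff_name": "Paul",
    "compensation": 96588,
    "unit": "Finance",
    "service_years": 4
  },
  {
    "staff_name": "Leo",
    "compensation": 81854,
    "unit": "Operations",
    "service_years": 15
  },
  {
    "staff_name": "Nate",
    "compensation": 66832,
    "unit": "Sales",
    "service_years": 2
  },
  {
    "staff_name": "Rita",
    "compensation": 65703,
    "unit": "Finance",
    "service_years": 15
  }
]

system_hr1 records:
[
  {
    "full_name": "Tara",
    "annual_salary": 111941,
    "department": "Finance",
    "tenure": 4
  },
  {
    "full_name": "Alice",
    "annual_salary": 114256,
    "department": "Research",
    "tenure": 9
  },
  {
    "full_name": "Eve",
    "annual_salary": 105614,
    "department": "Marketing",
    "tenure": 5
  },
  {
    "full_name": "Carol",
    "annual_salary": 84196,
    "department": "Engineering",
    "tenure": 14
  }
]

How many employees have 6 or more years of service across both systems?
4

Reconcile schemas: "service_years" (system_hr3) = "tenure" (system_hr1) = years of service

From system_hr3: 2 employees with >= 6 years
From system_hr1: 2 employees with >= 6 years

Total: 2 + 2 = 4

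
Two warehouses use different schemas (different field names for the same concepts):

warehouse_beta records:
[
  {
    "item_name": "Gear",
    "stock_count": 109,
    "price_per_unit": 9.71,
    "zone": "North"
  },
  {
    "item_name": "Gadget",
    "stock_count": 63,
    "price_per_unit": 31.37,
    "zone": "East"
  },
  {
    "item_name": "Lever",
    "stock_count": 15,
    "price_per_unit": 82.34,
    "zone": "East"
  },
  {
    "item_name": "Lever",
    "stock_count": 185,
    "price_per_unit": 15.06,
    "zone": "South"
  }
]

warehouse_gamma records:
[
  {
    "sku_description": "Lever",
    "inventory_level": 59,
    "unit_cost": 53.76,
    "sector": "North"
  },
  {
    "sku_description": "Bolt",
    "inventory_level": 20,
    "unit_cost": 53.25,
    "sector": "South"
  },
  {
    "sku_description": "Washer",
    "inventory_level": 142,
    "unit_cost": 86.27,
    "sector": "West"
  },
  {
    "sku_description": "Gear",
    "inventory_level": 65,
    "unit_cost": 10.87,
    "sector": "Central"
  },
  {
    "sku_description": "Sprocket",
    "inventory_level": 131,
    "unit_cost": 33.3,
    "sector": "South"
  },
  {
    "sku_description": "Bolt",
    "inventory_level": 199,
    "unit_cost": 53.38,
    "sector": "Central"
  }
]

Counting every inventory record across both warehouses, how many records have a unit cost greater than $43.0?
5

Schema mapping: "price_per_unit" (warehouse_beta) = "unit_cost" (warehouse_gamma) = unit cost

Records > $43.0 in warehouse_beta: 1
Records > $43.0 in warehouse_gamma: 4

Total count: 1 + 4 = 5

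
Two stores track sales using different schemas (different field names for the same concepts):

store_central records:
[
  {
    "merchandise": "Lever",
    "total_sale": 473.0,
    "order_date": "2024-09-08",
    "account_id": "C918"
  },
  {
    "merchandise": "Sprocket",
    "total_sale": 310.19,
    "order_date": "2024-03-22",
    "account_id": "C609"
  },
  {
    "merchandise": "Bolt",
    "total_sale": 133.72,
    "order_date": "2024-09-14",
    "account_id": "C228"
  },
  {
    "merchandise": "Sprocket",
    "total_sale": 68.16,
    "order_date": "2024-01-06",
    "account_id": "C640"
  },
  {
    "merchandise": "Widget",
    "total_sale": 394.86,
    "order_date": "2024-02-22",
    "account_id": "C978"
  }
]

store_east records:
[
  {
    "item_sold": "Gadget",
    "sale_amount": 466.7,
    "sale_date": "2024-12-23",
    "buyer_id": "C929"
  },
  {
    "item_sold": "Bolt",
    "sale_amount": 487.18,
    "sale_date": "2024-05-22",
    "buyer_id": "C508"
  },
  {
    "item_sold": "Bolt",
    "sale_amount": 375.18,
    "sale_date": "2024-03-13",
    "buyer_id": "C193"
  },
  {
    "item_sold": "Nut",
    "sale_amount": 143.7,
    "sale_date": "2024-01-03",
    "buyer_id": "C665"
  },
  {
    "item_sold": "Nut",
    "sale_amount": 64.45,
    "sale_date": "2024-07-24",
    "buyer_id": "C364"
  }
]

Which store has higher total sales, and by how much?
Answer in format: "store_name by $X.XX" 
store_east by $157.28

Schema mapping: "total_sale" (store_central) = "sale_amount" (store_east) = sale amount

Total for store_central: 1379.93
Total for store_east: 1537.21

Difference: |1379.93 - 1537.21| = 157.28
store_east has higher sales by $157.28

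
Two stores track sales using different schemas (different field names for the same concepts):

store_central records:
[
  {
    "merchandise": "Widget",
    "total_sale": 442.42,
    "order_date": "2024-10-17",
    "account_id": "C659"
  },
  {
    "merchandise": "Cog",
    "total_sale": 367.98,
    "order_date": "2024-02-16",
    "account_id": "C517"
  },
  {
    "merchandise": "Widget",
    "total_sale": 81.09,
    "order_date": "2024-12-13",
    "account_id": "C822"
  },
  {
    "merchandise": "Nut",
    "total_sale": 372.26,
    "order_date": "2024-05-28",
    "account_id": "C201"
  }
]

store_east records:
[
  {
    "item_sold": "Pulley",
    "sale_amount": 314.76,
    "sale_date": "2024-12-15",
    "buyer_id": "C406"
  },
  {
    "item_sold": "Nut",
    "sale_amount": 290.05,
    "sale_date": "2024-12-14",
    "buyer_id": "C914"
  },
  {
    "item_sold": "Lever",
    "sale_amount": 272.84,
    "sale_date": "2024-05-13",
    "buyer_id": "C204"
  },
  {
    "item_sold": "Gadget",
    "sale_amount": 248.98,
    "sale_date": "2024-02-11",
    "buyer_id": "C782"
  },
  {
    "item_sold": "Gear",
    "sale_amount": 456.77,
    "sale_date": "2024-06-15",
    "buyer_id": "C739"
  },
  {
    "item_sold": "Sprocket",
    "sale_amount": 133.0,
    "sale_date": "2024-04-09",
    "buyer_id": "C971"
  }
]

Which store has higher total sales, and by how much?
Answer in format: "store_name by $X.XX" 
store_east by $452.65

Schema mapping: "total_sale" (store_central) = "sale_amount" (store_east) = sale amount

Total for store_central: 1263.75
Total for store_east: 1716.40

Difference: |1263.75 - 1716.40| = 452.65
store_east has higher sales by $452.65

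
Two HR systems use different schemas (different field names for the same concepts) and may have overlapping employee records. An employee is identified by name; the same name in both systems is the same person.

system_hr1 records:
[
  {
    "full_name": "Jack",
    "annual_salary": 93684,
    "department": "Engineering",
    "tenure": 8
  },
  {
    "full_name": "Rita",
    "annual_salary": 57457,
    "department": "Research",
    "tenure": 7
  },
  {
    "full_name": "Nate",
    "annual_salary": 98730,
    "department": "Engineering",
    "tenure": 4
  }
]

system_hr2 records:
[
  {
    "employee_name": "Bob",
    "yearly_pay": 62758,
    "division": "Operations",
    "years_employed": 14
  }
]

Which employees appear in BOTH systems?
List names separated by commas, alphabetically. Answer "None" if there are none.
None

Schema mapping: "full_name" (system_hr1) = "employee_name" (system_hr2) = employee name

Names in system_hr1: ['Jack', 'Nate', 'Rita']
Names in system_hr2: ['Bob']

Intersection: None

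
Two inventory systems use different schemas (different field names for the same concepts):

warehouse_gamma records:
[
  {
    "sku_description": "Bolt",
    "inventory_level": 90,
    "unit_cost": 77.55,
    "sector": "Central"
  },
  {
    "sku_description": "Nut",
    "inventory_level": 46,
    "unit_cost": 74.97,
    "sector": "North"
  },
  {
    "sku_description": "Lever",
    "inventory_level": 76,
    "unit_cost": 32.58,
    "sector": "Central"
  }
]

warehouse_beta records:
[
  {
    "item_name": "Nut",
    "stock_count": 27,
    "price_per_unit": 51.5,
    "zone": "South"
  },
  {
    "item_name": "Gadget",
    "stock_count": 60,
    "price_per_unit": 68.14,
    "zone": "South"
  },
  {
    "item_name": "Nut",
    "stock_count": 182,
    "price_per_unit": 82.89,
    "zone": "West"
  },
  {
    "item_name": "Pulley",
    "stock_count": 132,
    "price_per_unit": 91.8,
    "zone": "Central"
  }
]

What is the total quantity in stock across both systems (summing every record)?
613

To reconcile these schemas, identify the field holding the quantity in stock in each system:
1. In warehouse_gamma it is "inventory_level"
2. In warehouse_beta it is "stock_count"

From warehouse_gamma: 90 + 46 + 76 = 212
From warehouse_beta: 27 + 60 + 182 + 132 = 401

Total: 212 + 401 = 613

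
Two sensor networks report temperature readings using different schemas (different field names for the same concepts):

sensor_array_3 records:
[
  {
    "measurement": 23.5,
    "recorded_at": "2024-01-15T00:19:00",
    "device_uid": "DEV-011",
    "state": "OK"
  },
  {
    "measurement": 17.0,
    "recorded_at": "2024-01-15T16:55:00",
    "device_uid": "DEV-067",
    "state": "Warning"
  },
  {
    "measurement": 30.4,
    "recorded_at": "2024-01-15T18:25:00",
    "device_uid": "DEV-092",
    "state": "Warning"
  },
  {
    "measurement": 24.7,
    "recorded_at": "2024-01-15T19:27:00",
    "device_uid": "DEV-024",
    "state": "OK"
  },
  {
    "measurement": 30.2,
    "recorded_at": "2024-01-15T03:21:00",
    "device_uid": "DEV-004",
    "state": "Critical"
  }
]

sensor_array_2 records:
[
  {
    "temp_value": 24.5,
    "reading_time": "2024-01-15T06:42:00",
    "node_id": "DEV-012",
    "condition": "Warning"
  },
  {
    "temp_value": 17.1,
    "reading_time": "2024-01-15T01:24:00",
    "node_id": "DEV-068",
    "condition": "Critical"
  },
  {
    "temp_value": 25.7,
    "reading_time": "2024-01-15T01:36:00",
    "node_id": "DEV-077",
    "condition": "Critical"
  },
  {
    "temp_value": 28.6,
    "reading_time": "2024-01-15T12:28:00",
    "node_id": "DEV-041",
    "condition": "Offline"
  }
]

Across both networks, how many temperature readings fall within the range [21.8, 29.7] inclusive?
5

Schema mapping: "measurement" (sensor_array_3) = "temp_value" (sensor_array_2) = temperature

Readings in [21.8, 29.7] from sensor_array_3: 2
Readings in [21.8, 29.7] from sensor_array_2: 3

Total count: 2 + 3 = 5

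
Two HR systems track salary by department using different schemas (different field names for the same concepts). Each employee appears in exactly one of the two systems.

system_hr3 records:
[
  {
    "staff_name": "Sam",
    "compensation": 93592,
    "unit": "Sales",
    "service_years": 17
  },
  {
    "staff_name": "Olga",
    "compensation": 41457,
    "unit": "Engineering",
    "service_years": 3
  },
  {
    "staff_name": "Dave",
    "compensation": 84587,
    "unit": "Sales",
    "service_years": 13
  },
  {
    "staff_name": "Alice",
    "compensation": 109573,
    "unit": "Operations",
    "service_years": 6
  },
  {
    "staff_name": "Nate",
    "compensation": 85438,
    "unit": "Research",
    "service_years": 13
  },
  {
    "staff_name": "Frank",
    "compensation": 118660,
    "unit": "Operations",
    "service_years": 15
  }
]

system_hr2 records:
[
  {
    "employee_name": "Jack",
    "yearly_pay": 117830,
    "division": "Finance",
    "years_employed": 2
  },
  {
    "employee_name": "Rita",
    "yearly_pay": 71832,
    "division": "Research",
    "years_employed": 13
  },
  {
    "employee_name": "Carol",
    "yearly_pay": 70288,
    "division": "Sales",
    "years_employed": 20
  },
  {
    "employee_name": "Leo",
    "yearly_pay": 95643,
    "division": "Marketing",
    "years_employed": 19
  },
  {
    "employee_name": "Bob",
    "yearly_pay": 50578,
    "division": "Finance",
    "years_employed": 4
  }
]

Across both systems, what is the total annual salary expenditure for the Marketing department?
95643

Schema mappings:
- "unit" (system_hr3) = "division" (system_hr2) = department
- "compensation" (system_hr3) = "yearly_pay" (system_hr2) = salary

Marketing salaries from system_hr3: 0
Marketing salaries from system_hr2: 95643

Total: 0 + 95643 = 95643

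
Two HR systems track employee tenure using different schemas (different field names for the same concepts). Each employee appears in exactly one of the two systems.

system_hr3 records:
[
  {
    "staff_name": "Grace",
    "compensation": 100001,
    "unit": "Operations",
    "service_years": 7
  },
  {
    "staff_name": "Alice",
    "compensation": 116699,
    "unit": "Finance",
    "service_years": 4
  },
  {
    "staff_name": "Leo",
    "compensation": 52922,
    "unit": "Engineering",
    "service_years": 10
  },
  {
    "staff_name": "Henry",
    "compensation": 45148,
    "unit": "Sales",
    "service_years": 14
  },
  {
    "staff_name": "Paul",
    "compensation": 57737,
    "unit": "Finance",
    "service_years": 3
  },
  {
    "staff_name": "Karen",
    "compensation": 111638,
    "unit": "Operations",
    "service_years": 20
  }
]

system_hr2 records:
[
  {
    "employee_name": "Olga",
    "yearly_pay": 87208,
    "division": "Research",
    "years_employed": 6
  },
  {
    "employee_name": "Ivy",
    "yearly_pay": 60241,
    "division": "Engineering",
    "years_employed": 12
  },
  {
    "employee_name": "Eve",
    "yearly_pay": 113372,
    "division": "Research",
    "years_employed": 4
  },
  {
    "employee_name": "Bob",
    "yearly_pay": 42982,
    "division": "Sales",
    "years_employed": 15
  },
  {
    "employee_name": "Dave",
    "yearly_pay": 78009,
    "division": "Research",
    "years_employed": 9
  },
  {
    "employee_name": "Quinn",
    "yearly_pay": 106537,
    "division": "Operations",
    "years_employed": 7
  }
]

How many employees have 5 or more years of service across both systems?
9

Reconcile schemas: "service_years" (system_hr3) = "years_employed" (system_hr2) = years of service

From system_hr3: 4 employees with >= 5 years
From system_hr2: 5 employees with >= 5 years

Total: 4 + 5 = 9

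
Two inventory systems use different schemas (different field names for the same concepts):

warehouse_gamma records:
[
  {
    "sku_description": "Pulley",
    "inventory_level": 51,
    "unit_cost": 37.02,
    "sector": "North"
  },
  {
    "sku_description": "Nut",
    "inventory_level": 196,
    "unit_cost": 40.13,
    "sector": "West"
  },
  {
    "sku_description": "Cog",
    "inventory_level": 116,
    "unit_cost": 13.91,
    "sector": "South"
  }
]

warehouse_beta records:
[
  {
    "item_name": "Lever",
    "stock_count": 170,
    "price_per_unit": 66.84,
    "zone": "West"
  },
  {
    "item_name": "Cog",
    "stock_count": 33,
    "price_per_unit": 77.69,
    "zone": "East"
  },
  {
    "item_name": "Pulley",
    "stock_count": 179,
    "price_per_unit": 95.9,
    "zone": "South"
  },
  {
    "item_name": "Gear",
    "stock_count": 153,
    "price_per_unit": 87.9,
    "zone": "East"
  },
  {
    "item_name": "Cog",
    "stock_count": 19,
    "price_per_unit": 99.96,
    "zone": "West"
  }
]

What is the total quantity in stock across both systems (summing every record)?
917

To reconcile these schemas, identify the field holding the quantity in stock in each system:
1. In warehouse_gamma it is "inventory_level"
2. In warehouse_beta it is "stock_count"

From warehouse_gamma: 51 + 196 + 116 = 363
From warehouse_beta: 170 + 33 + 179 + 153 + 19 = 554

Total: 363 + 554 = 917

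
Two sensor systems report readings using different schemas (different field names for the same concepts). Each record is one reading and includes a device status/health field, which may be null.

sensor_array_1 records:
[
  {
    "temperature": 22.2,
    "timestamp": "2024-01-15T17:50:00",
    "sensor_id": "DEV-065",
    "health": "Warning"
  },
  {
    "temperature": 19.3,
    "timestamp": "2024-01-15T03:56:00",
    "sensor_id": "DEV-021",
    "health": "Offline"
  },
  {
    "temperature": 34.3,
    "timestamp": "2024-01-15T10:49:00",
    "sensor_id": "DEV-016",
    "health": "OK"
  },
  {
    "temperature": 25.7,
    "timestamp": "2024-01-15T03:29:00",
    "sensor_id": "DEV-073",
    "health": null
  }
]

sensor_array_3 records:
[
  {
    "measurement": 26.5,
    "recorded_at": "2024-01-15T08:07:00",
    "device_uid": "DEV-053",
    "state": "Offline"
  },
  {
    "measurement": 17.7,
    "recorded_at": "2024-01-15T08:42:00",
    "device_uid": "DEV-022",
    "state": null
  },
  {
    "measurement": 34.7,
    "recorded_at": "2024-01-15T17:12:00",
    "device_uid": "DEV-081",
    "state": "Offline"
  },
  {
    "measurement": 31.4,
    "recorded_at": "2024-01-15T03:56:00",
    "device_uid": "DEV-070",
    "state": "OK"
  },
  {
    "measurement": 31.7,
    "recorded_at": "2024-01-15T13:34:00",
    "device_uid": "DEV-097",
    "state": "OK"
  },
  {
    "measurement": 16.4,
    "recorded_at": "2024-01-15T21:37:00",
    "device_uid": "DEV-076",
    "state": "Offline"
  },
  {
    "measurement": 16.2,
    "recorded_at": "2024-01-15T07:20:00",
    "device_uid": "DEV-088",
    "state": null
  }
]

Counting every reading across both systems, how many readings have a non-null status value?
8

Schema mapping: "health" (sensor_array_1) = "state" (sensor_array_3) = status

Non-null in sensor_array_1: 3
Non-null in sensor_array_3: 5

Total non-null: 3 + 5 = 8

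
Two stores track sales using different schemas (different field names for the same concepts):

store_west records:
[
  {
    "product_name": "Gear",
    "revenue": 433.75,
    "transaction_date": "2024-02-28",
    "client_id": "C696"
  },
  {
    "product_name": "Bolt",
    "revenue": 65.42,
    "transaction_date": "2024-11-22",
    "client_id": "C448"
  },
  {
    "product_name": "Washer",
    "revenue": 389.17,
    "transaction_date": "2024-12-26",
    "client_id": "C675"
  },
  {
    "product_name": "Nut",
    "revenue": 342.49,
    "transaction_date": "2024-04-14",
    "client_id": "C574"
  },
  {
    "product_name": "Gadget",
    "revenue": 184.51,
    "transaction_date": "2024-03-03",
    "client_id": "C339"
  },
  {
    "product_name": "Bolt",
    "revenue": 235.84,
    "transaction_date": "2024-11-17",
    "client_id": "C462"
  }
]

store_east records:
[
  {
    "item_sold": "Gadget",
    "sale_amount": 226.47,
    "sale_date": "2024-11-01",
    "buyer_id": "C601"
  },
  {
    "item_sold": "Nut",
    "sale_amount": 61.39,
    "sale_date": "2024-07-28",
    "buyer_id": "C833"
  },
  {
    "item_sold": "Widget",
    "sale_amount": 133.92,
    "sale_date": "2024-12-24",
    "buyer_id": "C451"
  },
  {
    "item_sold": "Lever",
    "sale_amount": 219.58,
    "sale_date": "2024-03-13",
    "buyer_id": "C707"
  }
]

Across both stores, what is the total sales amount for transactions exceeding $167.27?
2031.81

Schema mapping: "revenue" (store_west) = "sale_amount" (store_east) = sale amount

Sum of sales > $167.27 in store_west: 1585.76
Sum of sales > $167.27 in store_east: 446.05

Total: 1585.76 + 446.05 = 2031.81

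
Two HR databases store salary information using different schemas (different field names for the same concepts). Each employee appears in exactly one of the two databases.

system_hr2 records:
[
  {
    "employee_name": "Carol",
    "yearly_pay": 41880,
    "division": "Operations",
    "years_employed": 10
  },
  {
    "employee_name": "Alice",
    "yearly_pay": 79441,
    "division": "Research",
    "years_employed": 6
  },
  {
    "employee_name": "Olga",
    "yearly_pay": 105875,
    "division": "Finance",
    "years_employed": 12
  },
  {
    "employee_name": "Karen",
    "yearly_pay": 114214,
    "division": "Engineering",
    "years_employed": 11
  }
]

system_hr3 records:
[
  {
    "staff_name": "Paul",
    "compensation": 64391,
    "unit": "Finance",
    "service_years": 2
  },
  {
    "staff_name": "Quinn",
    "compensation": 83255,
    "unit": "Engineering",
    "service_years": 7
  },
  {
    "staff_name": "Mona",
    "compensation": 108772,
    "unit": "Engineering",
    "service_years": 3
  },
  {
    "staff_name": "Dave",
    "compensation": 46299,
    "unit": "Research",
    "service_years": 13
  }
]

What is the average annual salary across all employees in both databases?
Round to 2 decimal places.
80515.88

Schema mapping: "yearly_pay" (system_hr2) = "compensation" (system_hr3) = annual salary

All salaries: [41880, 79441, 105875, 114214, 64391, 83255, 108772, 46299]
Sum: 644127
Count: 8
Average: 644127 / 8 = 80515.88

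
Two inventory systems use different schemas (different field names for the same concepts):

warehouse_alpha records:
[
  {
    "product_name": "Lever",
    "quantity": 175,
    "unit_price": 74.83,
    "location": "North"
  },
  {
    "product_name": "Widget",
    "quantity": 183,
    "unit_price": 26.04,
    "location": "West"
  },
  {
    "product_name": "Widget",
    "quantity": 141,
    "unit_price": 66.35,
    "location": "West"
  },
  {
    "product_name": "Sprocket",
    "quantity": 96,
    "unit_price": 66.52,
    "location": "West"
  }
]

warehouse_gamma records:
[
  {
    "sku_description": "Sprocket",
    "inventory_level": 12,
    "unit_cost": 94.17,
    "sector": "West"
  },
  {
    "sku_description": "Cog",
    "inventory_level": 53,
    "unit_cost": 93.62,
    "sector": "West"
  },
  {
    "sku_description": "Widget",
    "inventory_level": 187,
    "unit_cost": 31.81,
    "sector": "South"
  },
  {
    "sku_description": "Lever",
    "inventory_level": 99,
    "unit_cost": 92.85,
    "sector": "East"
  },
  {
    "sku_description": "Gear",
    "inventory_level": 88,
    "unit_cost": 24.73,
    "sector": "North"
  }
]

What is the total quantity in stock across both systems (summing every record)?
1034

To reconcile these schemas, identify the field holding the quantity in stock in each system:
1. In warehouse_alpha it is "quantity"
2. In warehouse_gamma it is "inventory_level"

From warehouse_alpha: 175 + 183 + 141 + 96 = 595
From warehouse_gamma: 12 + 53 + 187 + 99 + 88 = 439

Total: 595 + 439 = 1034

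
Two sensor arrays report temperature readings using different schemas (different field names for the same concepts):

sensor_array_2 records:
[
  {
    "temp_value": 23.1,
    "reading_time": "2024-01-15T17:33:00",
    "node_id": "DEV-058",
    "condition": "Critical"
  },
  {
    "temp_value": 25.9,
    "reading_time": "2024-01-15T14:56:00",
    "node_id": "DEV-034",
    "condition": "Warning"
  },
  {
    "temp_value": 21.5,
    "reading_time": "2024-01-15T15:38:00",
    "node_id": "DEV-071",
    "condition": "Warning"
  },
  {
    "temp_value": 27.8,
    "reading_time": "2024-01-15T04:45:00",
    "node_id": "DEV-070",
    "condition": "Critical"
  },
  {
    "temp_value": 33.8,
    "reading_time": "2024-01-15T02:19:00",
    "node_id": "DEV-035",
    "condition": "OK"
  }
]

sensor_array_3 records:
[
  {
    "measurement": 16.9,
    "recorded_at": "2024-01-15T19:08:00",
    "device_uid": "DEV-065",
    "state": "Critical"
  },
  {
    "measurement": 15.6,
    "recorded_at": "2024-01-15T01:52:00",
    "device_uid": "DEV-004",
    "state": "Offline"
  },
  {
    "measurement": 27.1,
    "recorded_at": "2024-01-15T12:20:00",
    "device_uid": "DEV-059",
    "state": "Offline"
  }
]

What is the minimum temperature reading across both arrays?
15.6

Schema mapping: "temp_value" (sensor_array_2) = "measurement" (sensor_array_3) = temperature reading

Minimum in sensor_array_2: 21.5
Minimum in sensor_array_3: 15.6

Overall minimum: min(21.5, 15.6) = 15.6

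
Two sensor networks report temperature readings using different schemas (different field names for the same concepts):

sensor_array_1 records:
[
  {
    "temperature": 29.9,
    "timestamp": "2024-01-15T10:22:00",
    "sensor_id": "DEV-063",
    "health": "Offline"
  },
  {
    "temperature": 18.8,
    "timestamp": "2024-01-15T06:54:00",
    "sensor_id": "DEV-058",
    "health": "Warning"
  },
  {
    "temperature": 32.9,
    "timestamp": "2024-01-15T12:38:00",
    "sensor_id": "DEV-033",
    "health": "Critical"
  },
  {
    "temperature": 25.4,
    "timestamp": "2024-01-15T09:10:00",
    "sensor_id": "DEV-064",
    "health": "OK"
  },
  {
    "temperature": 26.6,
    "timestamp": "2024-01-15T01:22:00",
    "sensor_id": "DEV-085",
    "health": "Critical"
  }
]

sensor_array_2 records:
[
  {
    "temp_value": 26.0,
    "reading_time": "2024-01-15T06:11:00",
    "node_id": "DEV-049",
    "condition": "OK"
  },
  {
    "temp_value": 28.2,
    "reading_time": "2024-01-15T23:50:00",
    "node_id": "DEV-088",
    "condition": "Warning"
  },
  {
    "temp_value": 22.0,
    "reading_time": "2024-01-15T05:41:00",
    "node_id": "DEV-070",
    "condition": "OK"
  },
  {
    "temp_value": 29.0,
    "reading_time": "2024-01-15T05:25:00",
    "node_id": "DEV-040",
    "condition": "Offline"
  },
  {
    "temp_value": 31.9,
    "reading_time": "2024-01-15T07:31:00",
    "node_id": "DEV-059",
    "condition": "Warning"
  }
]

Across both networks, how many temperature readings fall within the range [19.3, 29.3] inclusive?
6

Schema mapping: "temperature" (sensor_array_1) = "temp_value" (sensor_array_2) = temperature

Readings in [19.3, 29.3] from sensor_array_1: 2
Readings in [19.3, 29.3] from sensor_array_2: 4

Total count: 2 + 4 = 6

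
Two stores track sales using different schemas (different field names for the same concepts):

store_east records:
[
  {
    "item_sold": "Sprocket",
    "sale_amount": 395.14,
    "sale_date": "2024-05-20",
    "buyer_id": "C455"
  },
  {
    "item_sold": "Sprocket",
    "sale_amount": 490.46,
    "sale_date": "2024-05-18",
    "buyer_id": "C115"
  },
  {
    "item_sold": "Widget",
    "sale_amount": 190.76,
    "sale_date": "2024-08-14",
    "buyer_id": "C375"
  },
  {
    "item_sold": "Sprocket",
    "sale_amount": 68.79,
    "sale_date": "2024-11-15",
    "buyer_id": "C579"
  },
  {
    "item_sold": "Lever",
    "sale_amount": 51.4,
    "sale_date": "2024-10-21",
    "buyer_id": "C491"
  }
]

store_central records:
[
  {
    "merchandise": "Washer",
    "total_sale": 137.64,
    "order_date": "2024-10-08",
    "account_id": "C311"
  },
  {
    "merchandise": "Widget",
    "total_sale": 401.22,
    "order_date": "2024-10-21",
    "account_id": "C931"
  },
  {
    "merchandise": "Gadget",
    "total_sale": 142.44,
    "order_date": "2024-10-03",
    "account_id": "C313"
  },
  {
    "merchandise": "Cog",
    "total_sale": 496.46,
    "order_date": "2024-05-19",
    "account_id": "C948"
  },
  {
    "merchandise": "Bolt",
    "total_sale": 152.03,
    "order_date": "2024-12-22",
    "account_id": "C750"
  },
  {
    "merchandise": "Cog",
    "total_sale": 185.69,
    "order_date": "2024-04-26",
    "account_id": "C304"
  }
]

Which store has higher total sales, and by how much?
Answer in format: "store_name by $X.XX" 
store_central by $318.93

Schema mapping: "sale_amount" (store_east) = "total_sale" (store_central) = sale amount

Total for store_east: 1196.55
Total for store_central: 1515.48

Difference: |1196.55 - 1515.48| = 318.93
store_central has higher sales by $318.93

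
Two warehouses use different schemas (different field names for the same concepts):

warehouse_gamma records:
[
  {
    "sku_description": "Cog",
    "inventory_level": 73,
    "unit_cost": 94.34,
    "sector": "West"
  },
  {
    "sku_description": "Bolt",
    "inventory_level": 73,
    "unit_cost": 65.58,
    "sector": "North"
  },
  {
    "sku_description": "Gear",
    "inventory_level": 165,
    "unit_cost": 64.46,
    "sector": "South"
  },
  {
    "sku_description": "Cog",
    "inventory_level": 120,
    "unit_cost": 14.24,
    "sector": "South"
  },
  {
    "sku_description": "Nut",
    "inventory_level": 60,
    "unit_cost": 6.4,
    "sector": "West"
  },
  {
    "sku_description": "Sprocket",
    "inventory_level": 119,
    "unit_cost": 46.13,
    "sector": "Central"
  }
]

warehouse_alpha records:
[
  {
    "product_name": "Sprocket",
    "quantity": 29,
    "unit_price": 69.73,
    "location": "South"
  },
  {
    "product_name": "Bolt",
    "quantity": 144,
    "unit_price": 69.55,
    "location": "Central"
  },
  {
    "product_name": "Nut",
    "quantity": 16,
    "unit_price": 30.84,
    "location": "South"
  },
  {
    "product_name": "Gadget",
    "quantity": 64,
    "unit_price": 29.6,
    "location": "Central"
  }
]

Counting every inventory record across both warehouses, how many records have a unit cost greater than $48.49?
5

Schema mapping: "unit_cost" (warehouse_gamma) = "unit_price" (warehouse_alpha) = unit cost

Records > $48.49 in warehouse_gamma: 3
Records > $48.49 in warehouse_alpha: 2

Total count: 3 + 2 = 5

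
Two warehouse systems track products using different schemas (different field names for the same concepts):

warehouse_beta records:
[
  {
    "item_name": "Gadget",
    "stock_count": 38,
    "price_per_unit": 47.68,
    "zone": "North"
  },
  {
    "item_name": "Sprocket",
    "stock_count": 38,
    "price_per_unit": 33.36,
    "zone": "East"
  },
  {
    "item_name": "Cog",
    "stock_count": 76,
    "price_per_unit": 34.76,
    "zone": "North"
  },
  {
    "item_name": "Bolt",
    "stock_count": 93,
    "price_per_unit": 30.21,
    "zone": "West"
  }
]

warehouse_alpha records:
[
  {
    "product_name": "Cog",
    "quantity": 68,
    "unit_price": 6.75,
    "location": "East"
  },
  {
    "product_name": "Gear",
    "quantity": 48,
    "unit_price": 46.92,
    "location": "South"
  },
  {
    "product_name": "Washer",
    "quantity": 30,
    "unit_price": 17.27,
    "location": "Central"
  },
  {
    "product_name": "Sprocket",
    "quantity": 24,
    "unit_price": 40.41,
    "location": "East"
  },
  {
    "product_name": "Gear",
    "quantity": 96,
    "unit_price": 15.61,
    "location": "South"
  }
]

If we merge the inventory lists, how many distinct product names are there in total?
6

Schema mapping: "item_name" (warehouse_beta) = "product_name" (warehouse_alpha) = product name

Products in warehouse_beta: ['Bolt', 'Cog', 'Gadget', 'Sprocket']
Products in warehouse_alpha: ['Cog', 'Gear', 'Sprocket', 'Washer']

Union (unique products): ['Bolt', 'Cog', 'Gadget', 'Gear', 'Sprocket', 'Washer']
Count: 6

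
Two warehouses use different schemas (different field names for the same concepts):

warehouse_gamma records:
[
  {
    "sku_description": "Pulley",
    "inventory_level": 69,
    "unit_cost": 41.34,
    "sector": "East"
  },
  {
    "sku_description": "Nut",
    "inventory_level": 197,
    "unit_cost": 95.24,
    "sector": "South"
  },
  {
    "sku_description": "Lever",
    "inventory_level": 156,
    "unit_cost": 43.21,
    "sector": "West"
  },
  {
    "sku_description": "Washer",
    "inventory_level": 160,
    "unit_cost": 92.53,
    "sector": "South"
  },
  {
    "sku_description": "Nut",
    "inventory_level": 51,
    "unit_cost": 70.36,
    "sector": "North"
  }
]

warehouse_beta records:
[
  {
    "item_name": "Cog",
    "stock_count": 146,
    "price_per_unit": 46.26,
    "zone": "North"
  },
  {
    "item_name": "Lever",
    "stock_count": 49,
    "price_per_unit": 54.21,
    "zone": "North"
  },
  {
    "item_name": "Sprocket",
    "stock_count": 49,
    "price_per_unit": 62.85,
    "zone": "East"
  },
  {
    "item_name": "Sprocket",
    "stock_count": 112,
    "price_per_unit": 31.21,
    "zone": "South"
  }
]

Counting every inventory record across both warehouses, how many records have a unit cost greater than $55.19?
4

Schema mapping: "unit_cost" (warehouse_gamma) = "price_per_unit" (warehouse_beta) = unit cost

Records > $55.19 in warehouse_gamma: 3
Records > $55.19 in warehouse_beta: 1

Total count: 3 + 1 = 4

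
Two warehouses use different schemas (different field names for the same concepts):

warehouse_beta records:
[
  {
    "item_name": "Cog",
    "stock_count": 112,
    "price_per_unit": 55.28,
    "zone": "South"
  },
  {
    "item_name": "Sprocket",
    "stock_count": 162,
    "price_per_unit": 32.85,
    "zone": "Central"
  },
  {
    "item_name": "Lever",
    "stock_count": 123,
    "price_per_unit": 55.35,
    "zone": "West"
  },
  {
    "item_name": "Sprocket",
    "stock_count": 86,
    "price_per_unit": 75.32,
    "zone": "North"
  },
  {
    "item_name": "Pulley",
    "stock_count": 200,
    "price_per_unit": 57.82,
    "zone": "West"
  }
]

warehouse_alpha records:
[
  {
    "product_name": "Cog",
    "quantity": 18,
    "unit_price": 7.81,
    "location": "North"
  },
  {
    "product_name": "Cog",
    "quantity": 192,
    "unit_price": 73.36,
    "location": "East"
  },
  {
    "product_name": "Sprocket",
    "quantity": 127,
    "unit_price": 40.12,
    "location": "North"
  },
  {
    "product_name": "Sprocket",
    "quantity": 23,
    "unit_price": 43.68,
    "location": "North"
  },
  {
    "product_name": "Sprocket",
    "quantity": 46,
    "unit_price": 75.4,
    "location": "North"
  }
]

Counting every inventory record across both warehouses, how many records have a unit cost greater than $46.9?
6

Schema mapping: "price_per_unit" (warehouse_beta) = "unit_price" (warehouse_alpha) = unit cost

Records > $46.9 in warehouse_beta: 4
Records > $46.9 in warehouse_alpha: 2

Total count: 4 + 2 = 6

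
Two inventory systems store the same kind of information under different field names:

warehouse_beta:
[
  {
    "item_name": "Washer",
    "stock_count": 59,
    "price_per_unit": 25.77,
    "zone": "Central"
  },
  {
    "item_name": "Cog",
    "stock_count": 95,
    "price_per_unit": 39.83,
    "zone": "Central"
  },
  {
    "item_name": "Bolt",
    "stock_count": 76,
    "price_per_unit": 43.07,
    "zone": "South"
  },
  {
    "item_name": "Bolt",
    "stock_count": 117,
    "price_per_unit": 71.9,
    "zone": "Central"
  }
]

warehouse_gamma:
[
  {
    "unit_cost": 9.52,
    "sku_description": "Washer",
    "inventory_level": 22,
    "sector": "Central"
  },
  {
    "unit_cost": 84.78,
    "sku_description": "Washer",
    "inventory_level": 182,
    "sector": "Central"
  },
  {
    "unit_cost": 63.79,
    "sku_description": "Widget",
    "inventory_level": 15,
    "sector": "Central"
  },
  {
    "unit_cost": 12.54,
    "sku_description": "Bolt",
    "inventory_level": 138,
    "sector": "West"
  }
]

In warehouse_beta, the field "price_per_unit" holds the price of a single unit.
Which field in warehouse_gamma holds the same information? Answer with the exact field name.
unit_cost

In warehouse_beta, "price_per_unit" holds the price of a single unit.
The fields in warehouse_gamma are: "unit_cost", "sku_description", "inventory_level", "sector".
"unit_cost" is the match: the name refers to the same concept and its values are decimal currency amounts (e.g. 9.52, 84.78).
The other fields ("sku_description", "inventory_level", "sector") hold different kinds of data.

So "price_per_unit" in warehouse_beta corresponds to "unit_cost" in warehouse_gamma.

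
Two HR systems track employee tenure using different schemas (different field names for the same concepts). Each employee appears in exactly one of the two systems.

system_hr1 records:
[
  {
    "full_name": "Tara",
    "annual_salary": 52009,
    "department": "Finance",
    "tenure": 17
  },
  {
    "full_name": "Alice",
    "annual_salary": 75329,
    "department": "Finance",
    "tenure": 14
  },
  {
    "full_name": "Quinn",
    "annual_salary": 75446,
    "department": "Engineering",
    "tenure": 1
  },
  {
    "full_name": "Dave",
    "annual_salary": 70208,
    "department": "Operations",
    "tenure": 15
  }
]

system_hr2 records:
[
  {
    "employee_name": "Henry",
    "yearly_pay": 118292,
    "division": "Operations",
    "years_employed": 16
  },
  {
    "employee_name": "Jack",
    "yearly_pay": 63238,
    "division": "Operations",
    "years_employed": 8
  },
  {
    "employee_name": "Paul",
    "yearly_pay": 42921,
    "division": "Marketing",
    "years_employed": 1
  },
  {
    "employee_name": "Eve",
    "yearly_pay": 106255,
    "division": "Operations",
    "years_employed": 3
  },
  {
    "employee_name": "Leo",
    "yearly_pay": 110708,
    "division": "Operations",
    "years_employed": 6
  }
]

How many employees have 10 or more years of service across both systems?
4

Reconcile schemas: "tenure" (system_hr1) = "years_employed" (system_hr2) = years of service

From system_hr1: 3 employees with >= 10 years
From system_hr2: 1 employees with >= 10 years

Total: 3 + 1 = 4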